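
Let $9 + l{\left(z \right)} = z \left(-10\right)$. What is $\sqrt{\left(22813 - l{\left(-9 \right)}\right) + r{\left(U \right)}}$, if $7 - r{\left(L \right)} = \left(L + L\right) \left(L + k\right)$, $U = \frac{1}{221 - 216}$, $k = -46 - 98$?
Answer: $\frac{\sqrt{569913}}{5} \approx 150.99$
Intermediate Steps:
$k = -144$
$U = \frac{1}{5} \approx 0.2$
$l{\left(z \right)} = -9 - 10 z$ ($l{\left(z \right)} = -9 + z \left(-10\right) = -9 - 10 z$)
$r{\left(L \right)} = 7 - 2 L \left(-144 + L\right)$ ($r{\left(L \right)} = 7 - \left(L + L\right) \left(L - 144\right) = 7 - 2 L \left(-144 + L\right)$)
$\sqrt{\left(22813 - l{\left(-9 \right)}\right) + r{\left(U \right)}} = \sqrt{\left(22813 - \left(-9 - -90\right)\right) + \left(7 - \frac{2}{25} + 288 \cdot \frac{1}{5}\right)} = \sqrt{\left(22813 - \left(-9 + 90\right)\right) + \left(7 - \frac{2}{25} + \frac{288}{5}\right)} = \sqrt{\left(22813 - 81\right) + \left(7 - \frac{2}{25} + \frac{288}{5}\right)} = \sqrt{\left(22813 - 81\right) + \frac{1613}{25}} = \sqrt{22732 + \frac{1613}{25}} = \sqrt{\frac{569913}{25}} = \frac{\sqrt{569913}}{5}$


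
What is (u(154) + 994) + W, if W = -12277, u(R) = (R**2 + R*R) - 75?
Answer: 36074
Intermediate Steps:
u(R) = -75 + 2*R**2 (u(R) = (R**2 + R**2) - 75 = 2*R**2 - 75 = -75 + 2*R**2)
(u(154) + 994) + W = ((-75 + 2*154**2) + 994) - 12277 = ((-75 + 2*23716) + 994) - 12277 = ((-75 + 47432) + 994) - 12277 = (47357 + 994) - 12277 = 48351 - 12277 = 36074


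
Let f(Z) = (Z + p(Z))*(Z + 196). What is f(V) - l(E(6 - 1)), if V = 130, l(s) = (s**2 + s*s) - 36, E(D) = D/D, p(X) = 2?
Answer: 43066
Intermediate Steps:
E(D) = 1
l(s) = -36 + 2*s**2 (l(s) = (s**2 + s**2) - 36 = 2*s**2 - 36 = -36 + 2*s**2)
f(Z) = (2 + Z)*(196 + Z) (f(Z) = (Z + 2)*(Z + 196) = (2 + Z)*(196 + Z))
f(V) - l(E(6 - 1)) = (392 + 130**2 + 198*130) - (-36 + 2*1**2) = (392 + 16900 + 25740) - (-36 + 2*1) = 43032 - (-36 + 2) = 43032 - 1*(-34) = 43032 + 34 = 43066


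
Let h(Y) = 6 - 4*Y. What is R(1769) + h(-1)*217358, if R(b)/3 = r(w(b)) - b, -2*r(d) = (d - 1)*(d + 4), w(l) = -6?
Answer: 2168252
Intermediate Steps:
r(d) = -(-1 + d)*(4 + d)/2 (r(d) = -(d - 1)*(d + 4)/2 = -(-1 + d)*(4 + d)/2)
R(b) = -21 - 3*b (R(b) = 3*((2 - 3/2*(-6) - 1/2*(-6)**2) - b) = 3*((2 + 9 - 1/2*36) - b) = 3*((2 + 9 - 18) - b) = 3*(-7 - b) = -21 - 3*b)
R(1769) + h(-1)*217358 = (-21 - 3*1769) + (6 - 4*(-1))*217358 = (-21 - 5307) + (6 + 4)*217358 = -5328 + 10*217358 = -5328 + 2173580 = 2168252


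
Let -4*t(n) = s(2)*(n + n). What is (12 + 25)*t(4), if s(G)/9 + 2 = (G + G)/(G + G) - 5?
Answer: 3996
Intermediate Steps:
s(G) = -54 (s(G) = -18 + 9*((G + G)/(G + G) - 5) = -18 + 9*((2*G)/((2*G)) - 5) = -18 + 9*((2*G)*(1/(2*G)) - 5) = -18 + 9*(1 - 5) = -18 + 9*(-4) = -18 - 36 = -54)
t(n) = 27*n (t(n) = -(-27)*(n + n)/2 = -(-27)*2*n/2 = -(-27)*n = 27*n)
(12 + 25)*t(4) = (12 + 25)*(27*4) = 37*108 = 3996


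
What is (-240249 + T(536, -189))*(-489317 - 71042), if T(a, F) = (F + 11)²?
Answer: 116871274835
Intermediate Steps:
T(a, F) = (11 + F)²
(-240249 + T(536, -189))*(-489317 - 71042) = (-240249 + (11 - 189)²)*(-489317 - 71042) = (-240249 + (-178)²)*(-560359) = (-240249 + 31684)*(-560359) = -208565*(-560359) = 116871274835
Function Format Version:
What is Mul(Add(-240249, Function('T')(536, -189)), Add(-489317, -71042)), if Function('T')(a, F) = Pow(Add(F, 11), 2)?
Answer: 116871274835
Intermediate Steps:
Function('T')(a, F) = Pow(Add(11, F), 2)
Mul(Add(-240249, Function('T')(536, -189)), Add(-489317, -71042)) = Mul(Add(-240249, Pow(Add(11, -189), 2)), Add(-489317, -71042)) = Mul(Add(-240249, Pow(-178, 2)), -560359) = Mul(Add(-240249, 31684), -560359) = Mul(-208565, -560359) = 116871274835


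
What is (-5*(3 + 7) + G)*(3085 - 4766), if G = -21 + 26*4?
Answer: -55473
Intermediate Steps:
G = 83 (G = -21 + 104 = 83)
(-5*(3 + 7) + G)*(3085 - 4766) = (-5*(3 + 7) + 83)*(3085 - 4766) = (-5*10 + 83)*(-1681) = (-50 + 83)*(-1681) = 33*(-1681) = -55473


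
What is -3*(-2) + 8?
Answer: 14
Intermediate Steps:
-3*(-2) + 8 = 6 + 8 = 14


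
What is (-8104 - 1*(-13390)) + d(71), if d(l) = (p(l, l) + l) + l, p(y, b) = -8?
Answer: 5420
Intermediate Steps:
d(l) = -8 + 2*l (d(l) = (-8 + l) + l = -8 + 2*l)
(-8104 - 1*(-13390)) + d(71) = (-8104 - 1*(-13390)) + (-8 + 2*71) = (-8104 + 13390) + (-8 + 142) = 5286 + 134 = 5420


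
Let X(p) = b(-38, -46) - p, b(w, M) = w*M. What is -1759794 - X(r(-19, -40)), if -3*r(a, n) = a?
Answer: -5284607/3 ≈ -1.7615e+6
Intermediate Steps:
b(w, M) = M*w
r(a, n) = -a/3
X(p) = 1748 - p (X(p) = -46*(-38) - p = 1748 - p)
-1759794 - X(r(-19, -40)) = -1759794 - (1748 - (-1)*(-19)/3) = -1759794 - (1748 - 1*19/3) = -1759794 - (1748 - 19/3) = -1759794 - 1*5225/3 = -1759794 - 5225/3 = -5284607/3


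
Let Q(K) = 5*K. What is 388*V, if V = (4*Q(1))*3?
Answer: 23280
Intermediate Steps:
V = 60 (V = (4*(5*1))*3 = (4*5)*3 = 20*3 = 60)
388*V = 388*60 = 23280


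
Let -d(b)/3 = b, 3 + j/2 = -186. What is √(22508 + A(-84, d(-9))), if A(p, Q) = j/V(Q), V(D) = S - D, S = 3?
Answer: √90095/2 ≈ 150.08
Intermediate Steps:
j = -378 (j = -6 + 2*(-186) = -6 - 372 = -378)
V(D) = 3 - D
d(b) = -3*b
A(p, Q) = -378/(3 - Q)
√(22508 + A(-84, d(-9))) = √(22508 + 378/(-3 - 3*(-9))) = √(22508 + 378/(-3 + 27)) = √(22508 + 378/24) = √(22508 + 378*(1/24)) = √(22508 + 63/4) = √(90095/4) = √90095/2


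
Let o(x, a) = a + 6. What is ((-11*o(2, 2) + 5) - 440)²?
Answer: 273529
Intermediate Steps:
o(x, a) = 6 + a
((-11*o(2, 2) + 5) - 440)² = ((-11*(6 + 2) + 5) - 440)² = ((-11*8 + 5) - 440)² = ((-88 + 5) - 440)² = (-83 - 440)² = (-523)² = 273529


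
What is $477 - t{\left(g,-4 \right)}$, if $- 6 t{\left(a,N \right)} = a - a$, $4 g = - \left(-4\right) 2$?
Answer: $477$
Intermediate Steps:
$g = 2$ ($g = \frac{\left(-1\right) \left(\left(-4\right) 2\right)}{4} = \frac{\left(-1\right) \left(-8\right)}{4} = \frac{1}{4} \cdot 8 = 2$)
$t{\left(a,N \right)} = 0$ ($t{\left(a,N \right)} = - \frac{a - a}{6} = \left(- \frac{1}{6}\right) 0 = 0$)
$477 - t{\left(g,-4 \right)} = 477 - 0 = 477 + 0 = 477$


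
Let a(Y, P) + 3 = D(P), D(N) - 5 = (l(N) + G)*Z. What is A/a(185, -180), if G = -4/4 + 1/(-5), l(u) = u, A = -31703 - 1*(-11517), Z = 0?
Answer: -10093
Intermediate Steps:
A = -20186 (A = -31703 + 11517 = -20186)
G = -6/5 (G = -4*1/4 + 1*(-1/5) = -1 - 1/5 = -6/5 ≈ -1.2000)
D(N) = 5 (D(N) = 5 + (N - 6/5)*0 = 5 + (-6/5 + N)*0 = 5 + 0 = 5)
a(Y, P) = 2 (a(Y, P) = -3 + 5 = 2)
A/a(185, -180) = -20186/2 = -20186*1/2 = -10093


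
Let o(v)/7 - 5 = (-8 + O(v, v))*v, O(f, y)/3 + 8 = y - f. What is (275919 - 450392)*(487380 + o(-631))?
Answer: -109701469007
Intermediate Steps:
O(f, y) = -24 - 3*f + 3*y (O(f, y) = -24 + 3*(y - f) = -24 + (-3*f + 3*y) = -24 - 3*f + 3*y)
o(v) = 35 - 224*v (o(v) = 35 + 7*((-8 + (-24 - 3*v + 3*v))*v) = 35 + 7*((-8 - 24)*v) = 35 + 7*(-32*v) = 35 - 224*v)
(275919 - 450392)*(487380 + o(-631)) = (275919 - 450392)*(487380 + (35 - 224*(-631))) = -174473*(487380 + (35 + 141344)) = -174473*(487380 + 141379) = -174473*628759 = -109701469007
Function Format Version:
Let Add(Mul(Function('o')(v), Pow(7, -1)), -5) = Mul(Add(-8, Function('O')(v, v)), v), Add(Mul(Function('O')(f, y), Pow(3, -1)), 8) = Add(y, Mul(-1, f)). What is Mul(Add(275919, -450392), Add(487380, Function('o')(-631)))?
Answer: -109701469007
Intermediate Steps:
Function('O')(f, y) = Add(-24, Mul(-3, f), Mul(3, y)) (Function('O')(f, y) = Add(-24, Mul(3, Add(y, Mul(-1, f)))) = Add(-24, Add(Mul(-3, f), Mul(3, y))) = Add(-24, Mul(-3, f), Mul(3, y)))
Function('o')(v) = Add(35, Mul(-224, v)) (Function('o')(v) = Add(35, Mul(7, Mul(Add(-8, Add(-24, Mul(-3, v), Mul(3, v))), v))) = Add(35, Mul(7, Mul(Add(-8, -24), v))) = Add(35, Mul(7, Mul(-32, v))) = Add(35, Mul(-224, v)))
Mul(Add(275919, -450392), Add(487380, Function('o')(-631))) = Mul(Add(275919, -450392), Add(487380, Add(35, Mul(-224, -631)))) = Mul(-174473, Add(487380, Add(35, 141344))) = Mul(-174473, Add(487380, 141379)) = Mul(-174473, 628759) = -109701469007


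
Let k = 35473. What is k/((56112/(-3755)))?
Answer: -133201115/56112 ≈ -2373.8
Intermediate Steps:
k/((56112/(-3755))) = 35473/((56112/(-3755))) = 35473/((56112*(-1/3755))) = 35473/(-56112/3755) = 35473*(-3755/56112) = -133201115/56112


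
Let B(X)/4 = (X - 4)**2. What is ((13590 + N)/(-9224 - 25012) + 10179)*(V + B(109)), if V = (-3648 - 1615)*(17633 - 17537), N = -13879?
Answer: -13392065834657/2853 ≈ -4.6940e+9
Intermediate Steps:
V = -505248 (V = -5263*96 = -505248)
B(X) = 4*(-4 + X)**2 (B(X) = 4*(X - 4)**2 = 4*(-4 + X)**2)
((13590 + N)/(-9224 - 25012) + 10179)*(V + B(109)) = ((13590 - 13879)/(-9224 - 25012) + 10179)*(-505248 + 4*(-4 + 109)**2) = (-289/(-34236) + 10179)*(-505248 + 4*105**2) = (-289*(-1/34236) + 10179)*(-505248 + 4*11025) = (289/34236 + 10179)*(-505248 + 44100) = (348488533/34236)*(-461148) = -13392065834657/2853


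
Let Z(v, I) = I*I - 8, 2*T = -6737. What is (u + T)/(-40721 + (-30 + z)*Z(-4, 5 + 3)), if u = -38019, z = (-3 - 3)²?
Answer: 16555/16154 ≈ 1.0248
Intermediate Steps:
z = 36 (z = (-6)² = 36)
T = -6737/2 (T = (½)*(-6737) = -6737/2 ≈ -3368.5)
Z(v, I) = -8 + I² (Z(v, I) = I² - 8 = -8 + I²)
(u + T)/(-40721 + (-30 + z)*Z(-4, 5 + 3)) = (-38019 - 6737/2)/(-40721 + (-30 + 36)*(-8 + (5 + 3)²)) = -82775/(2*(-40721 + 6*(-8 + 8²))) = -82775/(2*(-40721 + 6*(-8 + 64))) = -82775/(2*(-40721 + 6*56)) = -82775/(2*(-40721 + 336)) = -82775/2/(-40385) = -82775/2*(-1/40385) = 16555/16154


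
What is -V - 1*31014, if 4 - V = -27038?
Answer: -58056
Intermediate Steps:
V = 27042 (V = 4 - 1*(-27038) = 4 + 27038 = 27042)
-V - 1*31014 = -1*27042 - 1*31014 = -27042 - 31014 = -58056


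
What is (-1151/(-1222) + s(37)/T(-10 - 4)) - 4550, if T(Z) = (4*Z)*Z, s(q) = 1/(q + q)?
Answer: -161253991981/35447776 ≈ -4549.1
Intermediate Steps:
s(q) = 1/(2*q)
T(Z) = 4*Z²
(-1151/(-1222) + s(37)/T(-10 - 4)) - 4550 = (-1151/(-1222) + ((½)/37)/((4*(-10 - 4)²))) - 4550 = (-1151*(-1/1222) + ((½)*(1/37))/((4*(-14)²))) - 4550 = (1151/1222 + 1/(74*((4*196)))) - 4550 = (1151/1222 + (1/74)/784) - 4550 = (1151/1222 + (1/74)*(1/784)) - 4550 = (1151/1222 + 1/58016) - 4550 = 33388819/35447776 - 4550 = -161253991981/35447776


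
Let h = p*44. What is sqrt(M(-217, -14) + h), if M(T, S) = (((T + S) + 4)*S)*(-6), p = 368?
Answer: 2*I*sqrt(719) ≈ 53.628*I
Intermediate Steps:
M(T, S) = -6*S*(4 + S + T) (M(T, S) = (((S + T) + 4)*S)*(-6) = ((4 + S + T)*S)*(-6) = (S*(4 + S + T))*(-6) = -6*S*(4 + S + T))
h = 16192 (h = 368*44 = 16192)
sqrt(M(-217, -14) + h) = sqrt(-6*(-14)*(4 - 14 - 217) + 16192) = sqrt(-6*(-14)*(-227) + 16192) = sqrt(-19068 + 16192) = sqrt(-2876) = 2*I*sqrt(719)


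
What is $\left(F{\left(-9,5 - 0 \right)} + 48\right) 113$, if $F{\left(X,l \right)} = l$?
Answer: $5989$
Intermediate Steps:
$\left(F{\left(-9,5 - 0 \right)} + 48\right) 113 = \left(\left(5 - 0\right) + 48\right) 113 = \left(\left(5 + 0\right) + 48\right) 113 = \left(5 + 48\right) 113 = 53 \cdot 113 = 5989$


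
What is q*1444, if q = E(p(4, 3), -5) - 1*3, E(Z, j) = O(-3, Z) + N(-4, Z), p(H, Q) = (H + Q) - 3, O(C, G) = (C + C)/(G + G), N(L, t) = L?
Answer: -11191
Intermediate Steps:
O(C, G) = C/G (O(C, G) = (2*C)/((2*G)) = (2*C)*(1/(2*G)) = C/G)
p(H, Q) = -3 + H + Q
E(Z, j) = -4 - 3/Z (E(Z, j) = -3/Z - 4 = -4 - 3/Z)
q = -31/4 (q = (-4 - 3/(-3 + 4 + 3)) - 1*3 = (-4 - 3/4) - 3 = (-4 - 3*¼) - 3 = (-4 - ¾) - 3 = -19/4 - 3 = -31/4 ≈ -7.7500)
q*1444 = -31/4*1444 = -11191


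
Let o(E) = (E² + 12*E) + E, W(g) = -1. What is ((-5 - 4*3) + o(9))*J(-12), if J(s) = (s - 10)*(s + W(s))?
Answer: 51766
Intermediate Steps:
o(E) = E² + 13*E
J(s) = (-1 + s)*(-10 + s) (J(s) = (s - 10)*(s - 1) = (-10 + s)*(-1 + s) = (-1 + s)*(-10 + s))
((-5 - 4*3) + o(9))*J(-12) = ((-5 - 4*3) + 9*(13 + 9))*(10 + (-12)² - 11*(-12)) = ((-5 - 12) + 9*22)*(10 + 144 + 132) = (-17 + 198)*286 = 181*286 = 51766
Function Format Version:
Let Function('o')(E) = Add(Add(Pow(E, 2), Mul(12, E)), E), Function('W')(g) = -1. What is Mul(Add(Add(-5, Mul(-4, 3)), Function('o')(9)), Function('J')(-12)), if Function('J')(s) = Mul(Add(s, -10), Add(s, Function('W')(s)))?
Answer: 51766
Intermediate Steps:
Function('o')(E) = Add(Pow(E, 2), Mul(13, E))
Function('J')(s) = Mul(Add(-1, s), Add(-10, s)) (Function('J')(s) = Mul(Add(s, -10), Add(s, -1)) = Mul(Add(-10, s), Add(-1, s)) = Mul(Add(-1, s), Add(-10, s)))
Mul(Add(Add(-5, Mul(-4, 3)), Function('o')(9)), Function('J')(-12)) = Mul(Add(Add(-5, Mul(-4, 3)), Mul(9, Add(13, 9))), Add(10, Pow(-12, 2), Mul(-11, -12))) = Mul(Add(Add(-5, -12), Mul(9, 22)), Add(10, 144, 132)) = Mul(Add(-17, 198), 286) = Mul(181, 286) = 51766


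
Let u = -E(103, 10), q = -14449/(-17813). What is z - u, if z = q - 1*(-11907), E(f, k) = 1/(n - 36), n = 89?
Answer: 11242051333/944089 ≈ 11908.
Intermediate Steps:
q = 14449/17813 (q = -14449*(-1/17813) = 14449/17813 ≈ 0.81115)
E(f, k) = 1/53 (E(f, k) = 1/(89 - 36) = 1/53)
u = -1/53 (u = -1*1/53 = -1/53 ≈ -0.018868)
z = 212113840/17813 (z = 14449/17813 - 1*(-11907) = 14449/17813 + 11907 = 212113840/17813 ≈ 11908.)
z - u = 212113840/17813 - 1*(-1/53) = 212113840/17813 + 1/53 = 11242051333/944089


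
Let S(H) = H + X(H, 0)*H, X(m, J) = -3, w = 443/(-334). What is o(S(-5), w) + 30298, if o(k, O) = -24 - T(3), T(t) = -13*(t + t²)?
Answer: 30430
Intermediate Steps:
w = -443/334 (w = 443*(-1/334) = -443/334 ≈ -1.3263)
T(t) = -13*t - 13*t²
S(H) = -2*H (S(H) = H - 3*H = -2*H)
o(k, O) = 132 (o(k, O) = -24 - (-13)*3*(1 + 3) = -24 - (-13)*3*4 = -24 - 1*(-156) = -24 + 156 = 132)
o(S(-5), w) + 30298 = 132 + 30298 = 30430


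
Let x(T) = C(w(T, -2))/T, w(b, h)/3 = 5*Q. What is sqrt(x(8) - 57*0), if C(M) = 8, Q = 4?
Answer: 1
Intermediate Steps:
w(b, h) = 60 (w(b, h) = 3*(5*4) = 3*20 = 60)
x(T) = 8/T
sqrt(x(8) - 57*0) = sqrt(8/8 - 57*0) = sqrt(8*(1/8) + 0) = sqrt(1 + 0) = sqrt(1) = 1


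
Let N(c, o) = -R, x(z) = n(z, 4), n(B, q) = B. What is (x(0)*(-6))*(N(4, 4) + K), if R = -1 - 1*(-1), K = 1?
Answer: 0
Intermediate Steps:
x(z) = z
R = 0 (R = -1 + 1 = 0)
N(c, o) = 0 (N(c, o) = -1*0 = 0)
(x(0)*(-6))*(N(4, 4) + K) = (0*(-6))*(0 + 1) = 0*1 = 0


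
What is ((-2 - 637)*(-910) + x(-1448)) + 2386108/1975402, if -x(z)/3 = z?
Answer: 578630020688/987701 ≈ 5.8584e+5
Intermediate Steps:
x(z) = -3*z
((-2 - 637)*(-910) + x(-1448)) + 2386108/1975402 = ((-2 - 637)*(-910) - 3*(-1448)) + 2386108/1975402 = (-639*(-910) + 4344) + 2386108*(1/1975402) = (581490 + 4344) + 1193054/987701 = 585834 + 1193054/987701 = 578630020688/987701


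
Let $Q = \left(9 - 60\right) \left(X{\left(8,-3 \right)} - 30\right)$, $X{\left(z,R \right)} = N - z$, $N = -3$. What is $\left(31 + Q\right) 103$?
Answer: $218566$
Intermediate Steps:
$X{\left(z,R \right)} = -3 - z$
$Q = 2091$ ($Q = \left(9 - 60\right) \left(\left(-3 - 8\right) - 30\right) = - 51 \left(\left(-3 - 8\right) - 30\right) = - 51 \left(-11 - 30\right) = \left(-51\right) \left(-41\right) = 2091$)
$\left(31 + Q\right) 103 = \left(31 + 2091\right) 103 = 2122 \cdot 103 = 218566$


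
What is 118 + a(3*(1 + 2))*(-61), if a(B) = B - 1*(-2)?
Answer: -553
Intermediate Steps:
a(B) = 2 + B (a(B) = B + 2 = 2 + B)
118 + a(3*(1 + 2))*(-61) = 118 + (2 + 3*(1 + 2))*(-61) = 118 + (2 + 3*3)*(-61) = 118 + (2 + 9)*(-61) = 118 + 11*(-61) = 118 - 671 = -553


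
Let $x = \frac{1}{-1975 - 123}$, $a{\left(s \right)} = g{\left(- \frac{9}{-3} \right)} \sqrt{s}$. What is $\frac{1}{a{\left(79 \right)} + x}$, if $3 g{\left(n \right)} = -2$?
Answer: $\frac{18882}{1390906855} - \frac{26409624 \sqrt{79}}{1390906855} \approx -0.16875$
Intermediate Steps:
$g{\left(n \right)} = - \frac{2}{3}$ ($g{\left(n \right)} = \frac{1}{3} \left(-2\right) = - \frac{2}{3}$)
$a{\left(s \right)} = - \frac{2 \sqrt{s}}{3}$
$x = - \frac{1}{2098}$ ($x = \frac{1}{-2098} = - \frac{1}{2098} \approx -0.00047664$)
$\frac{1}{a{\left(79 \right)} + x} = \frac{1}{- \frac{2 \sqrt{79}}{3} - \frac{1}{2098}} = \frac{1}{- \frac{1}{2098} - \frac{2 \sqrt{79}}{3}}$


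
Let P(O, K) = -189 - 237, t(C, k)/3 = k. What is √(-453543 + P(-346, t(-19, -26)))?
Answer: 3*I*√50441 ≈ 673.77*I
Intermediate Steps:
t(C, k) = 3*k
P(O, K) = -426
√(-453543 + P(-346, t(-19, -26))) = √(-453543 - 426) = √(-453969) = 3*I*√50441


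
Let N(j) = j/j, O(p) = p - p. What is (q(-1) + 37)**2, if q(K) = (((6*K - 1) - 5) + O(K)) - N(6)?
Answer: 576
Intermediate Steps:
O(p) = 0
N(j) = 1
q(K) = -7 + 6*K (q(K) = (((6*K - 1) - 5) + 0) - 1*1 = (((-1 + 6*K) - 5) + 0) - 1 = ((-6 + 6*K) + 0) - 1 = (-6 + 6*K) - 1 = -7 + 6*K)
(q(-1) + 37)**2 = ((-7 + 6*(-1)) + 37)**2 = ((-7 - 6) + 37)**2 = (-13 + 37)**2 = 24**2 = 576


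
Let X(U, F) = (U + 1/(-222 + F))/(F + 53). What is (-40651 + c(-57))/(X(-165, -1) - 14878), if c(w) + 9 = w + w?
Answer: 118203826/43140521 ≈ 2.7400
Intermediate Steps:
X(U, F) = (U + 1/(-222 + F))/(53 + F)
c(w) = -9 + 2*w (c(w) = -9 + (w + w) = -9 + 2*w)
(-40651 + c(-57))/(X(-165, -1) - 14878) = (-40651 + (-9 + 2*(-57)))/((-1 + 222*(-165) - 1*(-1)*(-165))/(11766 - 1*(-1)² + 169*(-1)) - 14878) = (-40651 + (-9 - 114))/((-1 - 36630 - 165)/(11766 - 1*1 - 169) - 14878) = (-40651 - 123)/(-36796/(11766 - 1 - 169) - 14878) = -40774/(-36796/11596 - 14878) = -40774/((1/11596)*(-36796) - 14878) = -40774/(-9199/2899 - 14878) = -40774/(-43140521/2899) = -40774*(-2899/43140521) = 118203826/43140521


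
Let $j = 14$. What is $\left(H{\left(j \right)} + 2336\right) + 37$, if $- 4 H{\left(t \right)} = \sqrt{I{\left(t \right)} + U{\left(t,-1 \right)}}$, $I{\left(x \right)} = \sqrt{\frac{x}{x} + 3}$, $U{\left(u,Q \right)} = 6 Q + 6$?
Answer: $2373 - \frac{\sqrt{2}}{4} \approx 2372.6$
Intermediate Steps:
$U{\left(u,Q \right)} = 6 + 6 Q$
$I{\left(x \right)} = 2$ ($I{\left(x \right)} = \sqrt{1 + 3} = \sqrt{4} = 2$)
$H{\left(t \right)} = - \frac{\sqrt{2}}{4}$ ($H{\left(t \right)} = - \frac{\sqrt{2 + \left(6 + 6 \left(-1\right)\right)}}{4} = - \frac{\sqrt{2 + \left(6 - 6\right)}}{4} = - \frac{\sqrt{2 + 0}}{4} = - \frac{\sqrt{2}}{4}$)
$\left(H{\left(j \right)} + 2336\right) + 37 = \left(- \frac{\sqrt{2}}{4} + 2336\right) + 37 = \left(2336 - \frac{\sqrt{2}}{4}\right) + 37 = 2373 - \frac{\sqrt{2}}{4}$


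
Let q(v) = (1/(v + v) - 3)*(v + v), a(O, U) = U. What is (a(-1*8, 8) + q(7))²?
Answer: 1089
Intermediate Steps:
q(v) = 2*v*(-3 + 1/(2*v)) (q(v) = (1/(2*v) - 3)*(2*v) = (-3 + 1/(2*v))*(2*v) = 2*v*(-3 + 1/(2*v)))
(a(-1*8, 8) + q(7))² = (8 + (1 - 6*7))² = (8 + (1 - 42))² = (8 - 41)² = (-33)² = 1089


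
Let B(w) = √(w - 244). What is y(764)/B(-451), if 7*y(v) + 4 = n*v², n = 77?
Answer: -44944588*I*√695/4865 ≈ -2.4355e+5*I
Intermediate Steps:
B(w) = √(-244 + w)
y(v) = -4/7 + 11*v² (y(v) = -4/7 + (77*v²)/7 = -4/7 + 11*v²)
y(764)/B(-451) = (-4/7 + 11*764²)/(√(-244 - 451)) = (-4/7 + 11*583696)/(√(-695)) = (-4/7 + 6420656)/((I*√695)) = 44944588*(-I*√695/695)/7 = -44944588*I*√695/4865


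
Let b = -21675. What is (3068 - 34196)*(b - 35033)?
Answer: 1765206624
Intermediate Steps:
(3068 - 34196)*(b - 35033) = (3068 - 34196)*(-21675 - 35033) = -31128*(-56708) = 1765206624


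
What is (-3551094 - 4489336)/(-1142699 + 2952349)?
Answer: -804043/180965 ≈ -4.4431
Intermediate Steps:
(-3551094 - 4489336)/(-1142699 + 2952349) = -8040430/1809650 = -8040430*1/1809650 = -804043/180965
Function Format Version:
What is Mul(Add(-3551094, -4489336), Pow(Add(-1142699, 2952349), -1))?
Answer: Rational(-804043, 180965) ≈ -4.4431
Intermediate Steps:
Mul(Add(-3551094, -4489336), Pow(Add(-1142699, 2952349), -1)) = Mul(-8040430, Pow(1809650, -1)) = Mul(-8040430, Rational(1, 1809650)) = Rational(-804043, 180965)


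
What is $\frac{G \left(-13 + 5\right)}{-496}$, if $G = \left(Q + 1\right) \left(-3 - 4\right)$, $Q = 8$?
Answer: $- \frac{63}{62} \approx -1.0161$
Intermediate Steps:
$G = -63$ ($G = \left(8 + 1\right) \left(-3 - 4\right) = 9 \left(-7\right) = -63$)
$\frac{G \left(-13 + 5\right)}{-496} = \frac{\left(-63\right) \left(-13 + 5\right)}{-496} = \left(-63\right) \left(-8\right) \left(- \frac{1}{496}\right) = 504 \left(- \frac{1}{496}\right) = - \frac{63}{62}$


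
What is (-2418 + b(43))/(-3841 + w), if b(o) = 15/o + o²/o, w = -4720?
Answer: 102110/368123 ≈ 0.27738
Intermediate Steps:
b(o) = o + 15/o (b(o) = 15/o + o = o + 15/o)
(-2418 + b(43))/(-3841 + w) = (-2418 + (43 + 15/43))/(-3841 - 4720) = (-2418 + (43 + 15*(1/43)))/(-8561) = (-2418 + (43 + 15/43))*(-1/8561) = (-2418 + 1864/43)*(-1/8561) = -102110/43*(-1/8561) = 102110/368123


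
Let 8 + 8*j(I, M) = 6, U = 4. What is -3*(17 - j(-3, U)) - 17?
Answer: -275/4 ≈ -68.750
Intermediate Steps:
j(I, M) = -¼ (j(I, M) = -1 + (⅛)*6 = -1 + ¾ = -¼)
-3*(17 - j(-3, U)) - 17 = -3*(17 - 1*(-¼)) - 17 = -3*(17 + ¼) - 17 = -3*69/4 - 17 = -207/4 - 17 = -275/4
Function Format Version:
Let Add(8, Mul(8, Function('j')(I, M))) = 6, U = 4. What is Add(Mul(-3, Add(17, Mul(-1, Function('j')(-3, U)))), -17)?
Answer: Rational(-275, 4) ≈ -68.750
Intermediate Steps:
Function('j')(I, M) = Rational(-1, 4) (Function('j')(I, M) = Add(-1, Mul(Rational(1, 8), 6)) = Add(-1, Rational(3, 4)) = Rational(-1, 4))
Add(Mul(-3, Add(17, Mul(-1, Function('j')(-3, U)))), -17) = Add(Mul(-3, Add(17, Mul(-1, Rational(-1, 4)))), -17) = Add(Mul(-3, Add(17, Rational(1, 4))), -17) = Add(Mul(-3, Rational(69, 4)), -17) = Add(Rational(-207, 4), -17) = Rational(-275, 4)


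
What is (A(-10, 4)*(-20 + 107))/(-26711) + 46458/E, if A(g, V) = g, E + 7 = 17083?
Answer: 209299293/76019506 ≈ 2.7532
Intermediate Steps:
E = 17076 (E = -7 + 17083 = 17076)
(A(-10, 4)*(-20 + 107))/(-26711) + 46458/E = -10*(-20 + 107)/(-26711) + 46458/17076 = -10*87*(-1/26711) + 46458*(1/17076) = -870*(-1/26711) + 7743/2846 = 870/26711 + 7743/2846 = 209299293/76019506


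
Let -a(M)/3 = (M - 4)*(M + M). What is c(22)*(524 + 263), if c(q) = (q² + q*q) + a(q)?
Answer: -1108096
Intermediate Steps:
a(M) = -6*M*(-4 + M) (a(M) = -3*(M - 4)*(M + M) = -3*(-4 + M)*2*M = -6*M*(-4 + M))
c(q) = 2*q² + 6*q*(4 - q) (c(q) = (q² + q*q) + 6*q*(4 - q) = (q² + q²) + 6*q*(4 - q) = 2*q² + 6*q*(4 - q))
c(22)*(524 + 263) = (4*22*(6 - 1*22))*(524 + 263) = (4*22*(6 - 22))*787 = (4*22*(-16))*787 = -1408*787 = -1108096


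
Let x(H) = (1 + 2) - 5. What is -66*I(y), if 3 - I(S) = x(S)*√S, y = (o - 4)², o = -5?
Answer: -1386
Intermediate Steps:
x(H) = -2 (x(H) = 3 - 5 = -2)
y = 81 (y = (-5 - 4)² = (-9)² = 81)
I(S) = 3 + 2*√S (I(S) = 3 - (-2)*√S = 3 + 2*√S)
-66*I(y) = -66*(3 + 2*√81) = -66*(3 + 2*9) = -66*(3 + 18) = -66*21 = -1386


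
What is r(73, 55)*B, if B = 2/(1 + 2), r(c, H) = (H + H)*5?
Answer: 1100/3 ≈ 366.67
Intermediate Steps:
r(c, H) = 10*H (r(c, H) = (2*H)*5 = 10*H)
B = 2/3 ≈ 0.66667
r(73, 55)*B = (10*55)*(2/3) = 550*(2/3) = 1100/3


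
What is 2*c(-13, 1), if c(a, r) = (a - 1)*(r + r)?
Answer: -56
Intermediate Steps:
c(a, r) = 2*r*(-1 + a) (c(a, r) = (-1 + a)*(2*r) = 2*r*(-1 + a))
2*c(-13, 1) = 2*(2*1*(-1 - 13)) = 2*(2*1*(-14)) = 2*(-28) = -56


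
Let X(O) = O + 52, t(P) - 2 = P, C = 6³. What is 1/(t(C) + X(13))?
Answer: 1/283 ≈ 0.0035336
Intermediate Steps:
C = 216
t(P) = 2 + P
X(O) = 52 + O
1/(t(C) + X(13)) = 1/((2 + 216) + (52 + 13)) = 1/(218 + 65) = 1/283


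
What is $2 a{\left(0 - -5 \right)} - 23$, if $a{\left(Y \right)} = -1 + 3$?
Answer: $-19$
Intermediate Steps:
$a{\left(Y \right)} = 2$
$2 a{\left(0 - -5 \right)} - 23 = 2 \cdot 2 - 23 = 4 - 23 = -19$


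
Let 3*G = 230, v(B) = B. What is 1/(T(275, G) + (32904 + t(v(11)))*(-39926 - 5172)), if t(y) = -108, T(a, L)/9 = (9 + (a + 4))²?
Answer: -1/1478287512 ≈ -6.7646e-10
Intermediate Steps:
G = 230/3 (G = (⅓)*230 = 230/3 ≈ 76.667)
T(a, L) = 9*(13 + a)² (T(a, L) = 9*(9 + (a + 4))² = 9*(9 + (4 + a))² = 9*(13 + a)²)
1/(T(275, G) + (32904 + t(v(11)))*(-39926 - 5172)) = 1/(9*(13 + 275)² + (32904 - 108)*(-39926 - 5172)) = 1/(9*288² + 32796*(-45098)) = 1/(9*82944 - 1479034008) = 1/(746496 - 1479034008) = 1/(-1478287512) = -1/1478287512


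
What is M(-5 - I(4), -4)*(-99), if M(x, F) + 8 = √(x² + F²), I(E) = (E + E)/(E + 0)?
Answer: 792 - 99*√65 ≈ -6.1635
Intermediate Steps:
I(E) = 2 (I(E) = (2*E)/E = 2)
M(x, F) = -8 + √(F² + x²) (M(x, F) = -8 + √(x² + F²) = -8 + √(F² + x²))
M(-5 - I(4), -4)*(-99) = (-8 + √((-4)² + (-5 - 1*2)²))*(-99) = (-8 + √(16 + (-5 - 2)²))*(-99) = (-8 + √(16 + (-7)²))*(-99) = (-8 + √(16 + 49))*(-99) = (-8 + √65)*(-99) = 792 - 99*√65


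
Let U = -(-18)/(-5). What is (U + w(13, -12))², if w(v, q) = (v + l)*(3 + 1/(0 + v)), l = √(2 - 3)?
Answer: 5557956/4225 + 224*I ≈ 1315.5 + 224.0*I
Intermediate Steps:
U = -18/5 (U = -(-18)*(-1)/5 = -6*⅗ = -18/5 ≈ -3.6000)
l = I (l = √(-1) = I ≈ 1.0*I)
w(v, q) = (3 + 1/v)*(I + v) (w(v, q) = (v + I)*(3 + 1/(0 + v)) = (I + v)*(3 + 1/v) = (3 + 1/v)*(I + v))
(U + w(13, -12))² = (-18/5 + (1 + 3*I + 3*13 + I/13))² = (-18/5 + (1 + 3*I + 39 + I*(1/13)))² = (-18/5 + (1 + 3*I + 39 + I/13))² = (-18/5 + (40 + 40*I/13))² = (182/5 + 40*I/13)²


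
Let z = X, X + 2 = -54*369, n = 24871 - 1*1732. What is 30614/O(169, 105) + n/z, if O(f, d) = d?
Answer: 607646197/2092440 ≈ 290.40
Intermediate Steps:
n = 23139 (n = 24871 - 1732 = 23139)
X = -19928 (X = -2 - 54*369 = -2 - 19926 = -19928)
z = -19928
30614/O(169, 105) + n/z = 30614/105 + 23139/(-19928) = 30614*(1/105) + 23139*(-1/19928) = 30614/105 - 23139/19928 = 607646197/2092440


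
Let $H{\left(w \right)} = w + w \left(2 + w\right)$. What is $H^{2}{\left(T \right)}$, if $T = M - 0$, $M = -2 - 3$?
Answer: $100$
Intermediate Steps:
$M = -5$
$T = -5$ ($T = -5 - 0 = -5 + 0 = -5$)
$H^{2}{\left(T \right)} = \left(- 5 \left(3 - 5\right)\right)^{2} = \left(\left(-5\right) \left(-2\right)\right)^{2} = 10^{2} = 100$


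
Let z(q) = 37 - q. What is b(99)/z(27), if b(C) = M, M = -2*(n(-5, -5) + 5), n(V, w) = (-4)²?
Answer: -21/5 ≈ -4.2000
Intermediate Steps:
n(V, w) = 16
M = -42 (M = -2*(16 + 5) = -2*21 = -42)
b(C) = -42
b(99)/z(27) = -42/(37 - 1*27) = -42/(37 - 27) = -42/10 = -42*⅒ = -21/5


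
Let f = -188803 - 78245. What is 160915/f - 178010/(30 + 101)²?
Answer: -50298676795/4582810728 ≈ -10.976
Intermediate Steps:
f = -267048
160915/f - 178010/(30 + 101)² = 160915/(-267048) - 178010/(30 + 101)² = 160915*(-1/267048) - 178010/(131²) = -160915/267048 - 178010/17161 = -50298676795/4582810728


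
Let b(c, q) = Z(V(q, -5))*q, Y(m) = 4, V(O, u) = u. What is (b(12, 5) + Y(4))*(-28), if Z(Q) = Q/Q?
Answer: -252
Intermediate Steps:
Z(Q) = 1
b(c, q) = q (b(c, q) = 1*q = q)
(b(12, 5) + Y(4))*(-28) = (5 + 4)*(-28) = 9*(-28) = -252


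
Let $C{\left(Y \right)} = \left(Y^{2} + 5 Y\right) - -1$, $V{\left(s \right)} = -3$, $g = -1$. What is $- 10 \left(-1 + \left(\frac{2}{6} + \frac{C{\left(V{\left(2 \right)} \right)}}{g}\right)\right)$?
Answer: $- \frac{130}{3} \approx -43.333$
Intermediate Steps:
$C{\left(Y \right)} = 1 + Y^{2} + 5 Y$ ($C{\left(Y \right)} = \left(Y^{2} + 5 Y\right) + \left(-3 + 4\right) = \left(Y^{2} + 5 Y\right) + 1 = 1 + Y^{2} + 5 Y$)
$- 10 \left(-1 + \left(\frac{2}{6} + \frac{C{\left(V{\left(2 \right)} \right)}}{g}\right)\right) = - 10 \left(-1 + \left(\frac{2}{6} + \frac{1 + \left(-3\right)^{2} + 5 \left(-3\right)}{-1}\right)\right) = - 10 \left(-1 + \left(2 \cdot \frac{1}{6} + \left(1 + 9 - 15\right) \left(-1\right)\right)\right) = - 10 \left(-1 + \left(\frac{1}{3} - -5\right)\right) = - 10 \left(-1 + \left(\frac{1}{3} + 5\right)\right) = - 10 \left(-1 + \frac{16}{3}\right) = \left(-10\right) \frac{13}{3} = - \frac{130}{3}$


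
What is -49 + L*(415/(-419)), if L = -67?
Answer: 7274/419 ≈ 17.360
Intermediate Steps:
-49 + L*(415/(-419)) = -49 - 27805/(-419) = -49 - 27805*(-1)/419 = -49 - 67*(-415/419) = -49 + 27805/419 = 7274/419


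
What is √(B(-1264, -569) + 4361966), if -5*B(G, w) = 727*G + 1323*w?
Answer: √4696309 ≈ 2167.1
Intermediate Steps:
B(G, w) = -1323*w/5 - 727*G/5 (B(G, w) = -(727*G + 1323*w)/5 = -1323*w/5 - 727*G/5)
√(B(-1264, -569) + 4361966) = √((-1323/5*(-569) - 727/5*(-1264)) + 4361966) = √((752787/5 + 918928/5) + 4361966) = √(334343 + 4361966) = √4696309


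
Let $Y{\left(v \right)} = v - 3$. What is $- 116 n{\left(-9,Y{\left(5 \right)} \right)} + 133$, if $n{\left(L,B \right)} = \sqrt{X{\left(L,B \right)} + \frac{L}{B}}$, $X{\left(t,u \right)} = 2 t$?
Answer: $133 - 174 i \sqrt{10} \approx 133.0 - 550.24 i$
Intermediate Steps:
$Y{\left(v \right)} = -3 + v$
$n{\left(L,B \right)} = \sqrt{2 L + \frac{L}{B}}$
$- 116 n{\left(-9,Y{\left(5 \right)} \right)} + 133 = - 116 \sqrt{- 9 \left(2 + \frac{1}{-3 + 5}\right)} + 133 = - 116 \sqrt{- 9 \left(2 + \frac{1}{2}\right)} + 133 = - 116 \sqrt{\left(-9\right) \frac{5}{2}} + 133 = - 116 \sqrt{- \frac{45}{2}} + 133 = - 116 \frac{3 i \sqrt{10}}{2} + 133 = - 174 i \sqrt{10} + 133 = 133 - 174 i \sqrt{10}$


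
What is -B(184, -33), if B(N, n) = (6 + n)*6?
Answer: 162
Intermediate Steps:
B(N, n) = 36 + 6*n
-B(184, -33) = -(36 + 6*(-33)) = -(36 - 198) = -1*(-162) = 162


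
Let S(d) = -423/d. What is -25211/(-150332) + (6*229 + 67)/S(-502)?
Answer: 108758127077/63590436 ≈ 1710.3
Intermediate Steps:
-25211/(-150332) + (6*229 + 67)/S(-502) = -25211/(-150332) + (6*229 + 67)/((-423/(-502))) = -25211*(-1/150332) + (1374 + 67)/((-423*(-1/502))) = 25211/150332 + 1441/(423/502) = 25211/150332 + 1441*(502/423) = 25211/150332 + 723382/423 = 108758127077/63590436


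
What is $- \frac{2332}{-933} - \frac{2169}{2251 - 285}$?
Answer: $\frac{2561035}{1834278} \approx 1.3962$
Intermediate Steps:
$- \frac{2332}{-933} - \frac{2169}{2251 - 285} = \left(-2332\right) \left(- \frac{1}{933}\right) - \frac{2169}{2251 - 285} = \frac{2332}{933} - \frac{2169}{1966} = \frac{2561035}{1834278}$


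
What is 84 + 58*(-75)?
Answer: -4266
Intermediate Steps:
84 + 58*(-75) = 84 - 4350 = -4266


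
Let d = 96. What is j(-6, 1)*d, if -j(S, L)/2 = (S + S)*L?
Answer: 2304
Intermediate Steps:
j(S, L) = -4*L*S (j(S, L) = -2*(S + S)*L = -2*2*S*L = -4*L*S)
j(-6, 1)*d = -4*1*(-6)*96 = 24*96 = 2304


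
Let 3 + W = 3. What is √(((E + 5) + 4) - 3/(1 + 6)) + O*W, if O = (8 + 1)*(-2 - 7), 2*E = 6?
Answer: 9*√7/7 ≈ 3.4017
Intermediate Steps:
E = 3 (E = (½)*6 = 3)
O = -81 (O = 9*(-9) = -81)
W = 0 (W = -3 + 3 = 0)
√(((E + 5) + 4) - 3/(1 + 6)) + O*W = √(((3 + 5) + 4) - 3/(1 + 6)) - 81*0 = √((8 + 4) - 3/7) + 0 = √(12 - 3*⅐) + 0 = √(12 - 3/7) + 0 = √(81/7) + 0 = 9*√7/7 + 0 = 9*√7/7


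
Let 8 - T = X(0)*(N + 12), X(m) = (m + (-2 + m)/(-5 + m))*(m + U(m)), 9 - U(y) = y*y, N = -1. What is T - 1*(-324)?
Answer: 1462/5 ≈ 292.40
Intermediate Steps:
U(y) = 9 - y² (U(y) = 9 - y*y = 9 - y²)
X(m) = (m + (-2 + m)/(-5 + m))*(9 + m - m²) (X(m) = (m + (-2 + m)/(-5 + m))*(m + (9 - m²)) = (m + (-2 + m)/(-5 + m))*(9 + m - m²))
T = -158/5 (T = 8 - (-18 - 1*0⁴ - 38*0 + 5*0³ + 7*0²)/(-5 + 0)*(-1 + 12) = 8 - (-18 - 1*0 + 0 + 5*0 + 7*0)/(-5)*11 = 8 - (-(-18 + 0 + 0 + 0 + 0)/5)*11 = 8 - (-⅕*(-18))*11 = 8 - 18*11/5 = 8 - 1*198/5 = 8 - 198/5 = -158/5 ≈ -31.600)
T - 1*(-324) = -158/5 - 1*(-324) = -158/5 + 324 = 1462/5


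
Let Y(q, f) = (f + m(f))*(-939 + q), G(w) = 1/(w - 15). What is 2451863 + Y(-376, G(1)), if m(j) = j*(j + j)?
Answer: 120145232/49 ≈ 2.4519e+6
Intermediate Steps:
m(j) = 2*j**2 (m(j) = j*(2*j) = 2*j**2)
G(w) = 1/(-15 + w)
Y(q, f) = (-939 + q)*(f + 2*f**2) (Y(q, f) = (f + 2*f**2)*(-939 + q) = (-939 + q)*(f + 2*f**2))
2451863 + Y(-376, G(1)) = 2451863 + (-939 - 376 - 1878/(-15 + 1) + 2*(-376)/(-15 + 1))/(-15 + 1) = 2451863 + (-939 - 376 - 1878/(-14) + 2*(-376)/(-14))/(-14) = 2451863 - (-939 - 376 - 1878*(-1/14) + 2*(-1/14)*(-376))/14 = 2451863 - (-939 - 376 + 939/7 + 376/7)/14 = 2451863 - 1/14*(-7890/7) = 2451863 + 3945/49 = 120145232/49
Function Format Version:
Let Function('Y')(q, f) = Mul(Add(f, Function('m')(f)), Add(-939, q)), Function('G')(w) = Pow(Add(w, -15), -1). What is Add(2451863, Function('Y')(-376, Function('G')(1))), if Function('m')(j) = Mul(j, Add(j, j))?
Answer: Rational(120145232, 49) ≈ 2.4519e+6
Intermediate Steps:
Function('m')(j) = Mul(2, Pow(j, 2)) (Function('m')(j) = Mul(j, Mul(2, j)) = Mul(2, Pow(j, 2)))
Function('G')(w) = Pow(Add(-15, w), -1)
Function('Y')(q, f) = Mul(Add(-939, q), Add(f, Mul(2, Pow(f, 2)))) (Function('Y')(q, f) = Mul(Add(f, Mul(2, Pow(f, 2))), Add(-939, q)) = Mul(Add(-939, q), Add(f, Mul(2, Pow(f, 2)))))
Add(2451863, Function('Y')(-376, Function('G')(1))) = Add(2451863, Mul(Pow(Add(-15, 1), -1), Add(-939, -376, Mul(-1878, Pow(Add(-15, 1), -1)), Mul(2, Pow(Add(-15, 1), -1), -376)))) = Add(2451863, Mul(Pow(-14, -1), Add(-939, -376, Mul(-1878, Pow(-14, -1)), Mul(2, Pow(-14, -1), -376)))) = Add(2451863, Mul(Rational(-1, 14), Add(-939, -376, Mul(-1878, Rational(-1, 14)), Mul(2, Rational(-1, 14), -376)))) = Add(2451863, Mul(Rational(-1, 14), Add(-939, -376, Rational(939, 7), Rational(376, 7)))) = Add(2451863, Mul(Rational(-1, 14), Rational(-7890, 7))) = Add(2451863, Rational(3945, 49)) = Rational(120145232, 49)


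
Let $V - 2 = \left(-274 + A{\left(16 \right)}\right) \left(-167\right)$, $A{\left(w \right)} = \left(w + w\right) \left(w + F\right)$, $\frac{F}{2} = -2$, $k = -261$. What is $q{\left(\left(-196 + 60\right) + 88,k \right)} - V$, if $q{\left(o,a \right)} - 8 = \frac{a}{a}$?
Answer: $18377$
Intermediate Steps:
$F = -4$ ($F = 2 \left(-2\right) = -4$)
$A{\left(w \right)} = 2 w \left(-4 + w\right)$ ($A{\left(w \right)} = \left(w + w\right) \left(w - 4\right) = 2 w \left(-4 + w\right)$)
$V = -18368$ ($V = 2 + \left(-274 + 2 \cdot 16 \left(-4 + 16\right)\right) \left(-167\right) = 2 + \left(-274 + 2 \cdot 16 \cdot 12\right) \left(-167\right) = 2 + \left(-274 + 384\right) \left(-167\right) = 2 + 110 \left(-167\right) = 2 - 18370 = -18368$)
$q{\left(o,a \right)} = 9$ ($q{\left(o,a \right)} = 8 + \frac{a}{a} = 8 + 1 = 9$)
$q{\left(\left(-196 + 60\right) + 88,k \right)} - V = 9 - -18368 = 9 + 18368 = 18377$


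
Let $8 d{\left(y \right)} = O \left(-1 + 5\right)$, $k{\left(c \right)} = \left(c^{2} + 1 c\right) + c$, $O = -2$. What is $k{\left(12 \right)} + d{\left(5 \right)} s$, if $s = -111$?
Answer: $279$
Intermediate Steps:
$k{\left(c \right)} = c^{2} + 2 c$ ($k{\left(c \right)} = \left(c^{2} + c\right) + c = \left(c + c^{2}\right) + c = c^{2} + 2 c$)
$d{\left(y \right)} = -1$ ($d{\left(y \right)} = \frac{\left(-2\right) \left(-1 + 5\right)}{8} = \frac{\left(-2\right) 4}{8} = \frac{1}{8} \left(-8\right) = -1$)
$k{\left(12 \right)} + d{\left(5 \right)} s = 12 \left(2 + 12\right) - -111 = 12 \cdot 14 + 111 = 168 + 111 = 279$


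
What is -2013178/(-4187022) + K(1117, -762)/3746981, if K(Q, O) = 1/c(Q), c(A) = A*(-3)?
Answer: 200616915736896/417244495966907 ≈ 0.48081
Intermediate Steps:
c(A) = -3*A
K(Q, O) = -1/(3*Q) (K(Q, O) = 1/(-3*Q) = -1/(3*Q))
-2013178/(-4187022) + K(1117, -762)/3746981 = -2013178/(-4187022) - 1/3/1117/3746981 = -2013178*(-1/4187022) - 1/3*1/1117*(1/3746981) = 1006589/2093511 - 1/3351*1/3746981 = 1006589/2093511 - 1/12556133331 = 200616915736896/417244495966907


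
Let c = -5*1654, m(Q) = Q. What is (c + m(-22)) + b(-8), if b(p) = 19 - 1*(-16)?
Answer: -8257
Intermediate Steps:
c = -8270
b(p) = 35 (b(p) = 19 + 16 = 35)
(c + m(-22)) + b(-8) = (-8270 - 22) + 35 = -8292 + 35 = -8257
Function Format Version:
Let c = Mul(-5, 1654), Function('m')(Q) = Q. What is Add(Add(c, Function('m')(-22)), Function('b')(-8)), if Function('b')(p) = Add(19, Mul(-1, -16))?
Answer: -8257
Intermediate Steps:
c = -8270
Function('b')(p) = 35 (Function('b')(p) = Add(19, 16) = 35)
Add(Add(c, Function('m')(-22)), Function('b')(-8)) = Add(Add(-8270, -22), 35) = Add(-8292, 35) = -8257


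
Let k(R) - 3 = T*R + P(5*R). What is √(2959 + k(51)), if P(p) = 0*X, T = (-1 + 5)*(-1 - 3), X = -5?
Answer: √2146 ≈ 46.325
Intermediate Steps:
T = -16 (T = 4*(-4) = -16)
P(p) = 0 (P(p) = 0*(-5) = 0)
k(R) = 3 - 16*R (k(R) = 3 + (-16*R + 0) = 3 - 16*R)
√(2959 + k(51)) = √(2959 + (3 - 16*51)) = √(2959 + (3 - 816)) = √(2959 - 813) = √2146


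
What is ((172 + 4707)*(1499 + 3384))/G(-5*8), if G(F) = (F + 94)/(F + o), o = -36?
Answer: -905317966/27 ≈ -3.3530e+7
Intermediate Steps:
G(F) = (94 + F)/(-36 + F) (G(F) = (F + 94)/(F - 36) = (94 + F)/(-36 + F))
((172 + 4707)*(1499 + 3384))/G(-5*8) = ((172 + 4707)*(1499 + 3384))/(((94 - 5*8)/(-36 - 5*8))) = (4879*4883)/(((94 - 40)/(-36 - 40))) = 23824157/((54/(-76))) = 23824157/((-1/76*54)) = 23824157/(-27/38) = 23824157*(-38/27) = -905317966/27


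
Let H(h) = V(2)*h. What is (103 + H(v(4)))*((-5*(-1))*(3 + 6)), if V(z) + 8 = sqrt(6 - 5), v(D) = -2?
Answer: 5265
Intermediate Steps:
V(z) = -7 (V(z) = -8 + sqrt(6 - 5) = -8 + sqrt(1) = -8 + 1 = -7)
H(h) = -7*h
(103 + H(v(4)))*((-5*(-1))*(3 + 6)) = (103 - 7*(-2))*((-5*(-1))*(3 + 6)) = (103 + 14)*(5*9) = 117*45 = 5265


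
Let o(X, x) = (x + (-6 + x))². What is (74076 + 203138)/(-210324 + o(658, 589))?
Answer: 19801/83090 ≈ 0.23831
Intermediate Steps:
o(X, x) = (-6 + 2*x)²
(74076 + 203138)/(-210324 + o(658, 589)) = (74076 + 203138)/(-210324 + 4*(-3 + 589)²) = 277214/(-210324 + 4*586²) = 277214/(-210324 + 4*343396) = 277214/(-210324 + 1373584) = 277214/1163260 = 277214*(1/1163260) = 19801/83090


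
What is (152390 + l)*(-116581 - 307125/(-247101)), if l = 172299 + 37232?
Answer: -3475283012760692/82367 ≈ -4.2193e+10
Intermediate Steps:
l = 209531
(152390 + l)*(-116581 - 307125/(-247101)) = (152390 + 209531)*(-116581 - 307125/(-247101)) = 361921*(-116581 - 307125*(-1/247101)) = 361921*(-116581 + 102375/82367) = 361921*(-9602324852/82367) = -3475283012760692/82367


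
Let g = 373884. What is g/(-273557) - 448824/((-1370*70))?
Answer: 21730867842/6558529075 ≈ 3.3134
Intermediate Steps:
g/(-273557) - 448824/((-1370*70)) = 373884/(-273557) - 448824/((-1370*70)) = 373884*(-1/273557) - 448824/(-95900) = -373884/273557 - 448824*(-1/95900) = -373884/273557 + 112206/23975 = 21730867842/6558529075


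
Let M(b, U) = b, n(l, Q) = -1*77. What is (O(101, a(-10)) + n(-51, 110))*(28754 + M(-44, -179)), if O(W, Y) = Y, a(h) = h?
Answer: -2497770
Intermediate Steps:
n(l, Q) = -77
(O(101, a(-10)) + n(-51, 110))*(28754 + M(-44, -179)) = (-10 - 77)*(28754 - 44) = -87*28710 = -2497770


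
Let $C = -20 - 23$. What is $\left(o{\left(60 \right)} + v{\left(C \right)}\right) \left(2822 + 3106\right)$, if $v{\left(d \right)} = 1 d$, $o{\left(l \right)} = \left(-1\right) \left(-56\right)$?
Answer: $77064$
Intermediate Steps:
$C = -43$
$o{\left(l \right)} = 56$
$v{\left(d \right)} = d$
$\left(o{\left(60 \right)} + v{\left(C \right)}\right) \left(2822 + 3106\right) = \left(56 - 43\right) \left(2822 + 3106\right) = 13 \cdot 5928 = 77064$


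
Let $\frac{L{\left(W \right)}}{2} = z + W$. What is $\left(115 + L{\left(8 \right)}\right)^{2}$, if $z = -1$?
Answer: $16641$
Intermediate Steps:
$L{\left(W \right)} = -2 + 2 W$ ($L{\left(W \right)} = 2 \left(-1 + W\right) = -2 + 2 W$)
$\left(115 + L{\left(8 \right)}\right)^{2} = \left(115 + \left(-2 + 2 \cdot 8\right)\right)^{2} = \left(115 + \left(-2 + 16\right)\right)^{2} = \left(115 + 14\right)^{2} = 129^{2} = 16641$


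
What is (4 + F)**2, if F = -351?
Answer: 120409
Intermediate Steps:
(4 + F)**2 = (4 - 351)**2 = (-347)**2 = 120409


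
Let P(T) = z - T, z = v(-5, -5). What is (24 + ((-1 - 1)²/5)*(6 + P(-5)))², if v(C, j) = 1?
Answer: 28224/25 ≈ 1129.0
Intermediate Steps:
z = 1
P(T) = 1 - T
(24 + ((-1 - 1)²/5)*(6 + P(-5)))² = (24 + ((-1 - 1)²/5)*(6 + (1 - 1*(-5))))² = (24 + ((-2)²*(⅕))*(6 + (1 + 5)))² = (24 + (4*(⅕))*(6 + 6))² = (24 + (⅘)*12)² = (24 + 48/5)² = (168/5)² = 28224/25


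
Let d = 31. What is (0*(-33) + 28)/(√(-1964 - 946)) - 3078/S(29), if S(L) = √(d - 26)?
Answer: -3078*√5/5 - 14*I*√2910/1455 ≈ -1376.5 - 0.51905*I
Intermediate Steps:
S(L) = √5 (S(L) = √(31 - 26) = √5)
(0*(-33) + 28)/(√(-1964 - 946)) - 3078/S(29) = (0*(-33) + 28)/(√(-1964 - 946)) - 3078*√5/5 = (0 + 28)/(√(-2910)) - 3078*√5/5 = 28/((I*√2910)) - 3078*√5/5 = 28*(-I*√2910/2910) - 3078*√5/5 = -14*I*√2910/1455 - 3078*√5/5 = -3078*√5/5 - 14*I*√2910/1455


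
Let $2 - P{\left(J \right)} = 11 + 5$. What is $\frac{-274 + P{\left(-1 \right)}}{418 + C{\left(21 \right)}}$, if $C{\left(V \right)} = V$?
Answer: $- \frac{288}{439} \approx -0.65604$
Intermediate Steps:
$P{\left(J \right)} = -14$ ($P{\left(J \right)} = 2 - \left(11 + 5\right) = 2 - 16 = -14$)
$\frac{-274 + P{\left(-1 \right)}}{418 + C{\left(21 \right)}} = \frac{-274 - 14}{418 + 21} = - \frac{288}{439}$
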